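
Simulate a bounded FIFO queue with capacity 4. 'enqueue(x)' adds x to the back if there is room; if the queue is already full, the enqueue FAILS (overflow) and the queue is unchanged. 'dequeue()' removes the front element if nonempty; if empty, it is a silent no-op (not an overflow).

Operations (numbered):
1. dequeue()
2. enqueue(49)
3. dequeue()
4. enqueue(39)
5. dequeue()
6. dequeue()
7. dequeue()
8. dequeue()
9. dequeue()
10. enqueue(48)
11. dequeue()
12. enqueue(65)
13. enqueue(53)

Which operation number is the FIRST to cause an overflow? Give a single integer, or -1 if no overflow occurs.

Answer: -1

Derivation:
1. dequeue(): empty, no-op, size=0
2. enqueue(49): size=1
3. dequeue(): size=0
4. enqueue(39): size=1
5. dequeue(): size=0
6. dequeue(): empty, no-op, size=0
7. dequeue(): empty, no-op, size=0
8. dequeue(): empty, no-op, size=0
9. dequeue(): empty, no-op, size=0
10. enqueue(48): size=1
11. dequeue(): size=0
12. enqueue(65): size=1
13. enqueue(53): size=2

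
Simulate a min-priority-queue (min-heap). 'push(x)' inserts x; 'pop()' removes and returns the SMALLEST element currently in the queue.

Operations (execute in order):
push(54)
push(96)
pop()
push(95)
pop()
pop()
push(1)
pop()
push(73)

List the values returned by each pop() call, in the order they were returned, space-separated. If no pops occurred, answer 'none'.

Answer: 54 95 96 1

Derivation:
push(54): heap contents = [54]
push(96): heap contents = [54, 96]
pop() → 54: heap contents = [96]
push(95): heap contents = [95, 96]
pop() → 95: heap contents = [96]
pop() → 96: heap contents = []
push(1): heap contents = [1]
pop() → 1: heap contents = []
push(73): heap contents = [73]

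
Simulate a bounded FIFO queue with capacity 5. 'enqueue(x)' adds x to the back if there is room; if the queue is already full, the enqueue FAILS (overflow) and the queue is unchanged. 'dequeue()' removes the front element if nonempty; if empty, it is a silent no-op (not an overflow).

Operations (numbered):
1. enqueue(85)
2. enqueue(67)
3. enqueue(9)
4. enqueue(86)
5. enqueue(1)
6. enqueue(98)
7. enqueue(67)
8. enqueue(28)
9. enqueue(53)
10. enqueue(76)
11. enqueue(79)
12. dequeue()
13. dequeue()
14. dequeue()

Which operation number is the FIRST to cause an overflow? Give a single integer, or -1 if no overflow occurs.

Answer: 6

Derivation:
1. enqueue(85): size=1
2. enqueue(67): size=2
3. enqueue(9): size=3
4. enqueue(86): size=4
5. enqueue(1): size=5
6. enqueue(98): size=5=cap → OVERFLOW (fail)
7. enqueue(67): size=5=cap → OVERFLOW (fail)
8. enqueue(28): size=5=cap → OVERFLOW (fail)
9. enqueue(53): size=5=cap → OVERFLOW (fail)
10. enqueue(76): size=5=cap → OVERFLOW (fail)
11. enqueue(79): size=5=cap → OVERFLOW (fail)
12. dequeue(): size=4
13. dequeue(): size=3
14. dequeue(): size=2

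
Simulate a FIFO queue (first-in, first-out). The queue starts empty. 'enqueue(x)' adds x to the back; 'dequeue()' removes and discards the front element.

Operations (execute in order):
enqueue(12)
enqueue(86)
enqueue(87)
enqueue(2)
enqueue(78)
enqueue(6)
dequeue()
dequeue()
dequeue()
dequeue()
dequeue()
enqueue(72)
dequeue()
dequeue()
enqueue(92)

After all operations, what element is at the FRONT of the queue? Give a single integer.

Answer: 92

Derivation:
enqueue(12): queue = [12]
enqueue(86): queue = [12, 86]
enqueue(87): queue = [12, 86, 87]
enqueue(2): queue = [12, 86, 87, 2]
enqueue(78): queue = [12, 86, 87, 2, 78]
enqueue(6): queue = [12, 86, 87, 2, 78, 6]
dequeue(): queue = [86, 87, 2, 78, 6]
dequeue(): queue = [87, 2, 78, 6]
dequeue(): queue = [2, 78, 6]
dequeue(): queue = [78, 6]
dequeue(): queue = [6]
enqueue(72): queue = [6, 72]
dequeue(): queue = [72]
dequeue(): queue = []
enqueue(92): queue = [92]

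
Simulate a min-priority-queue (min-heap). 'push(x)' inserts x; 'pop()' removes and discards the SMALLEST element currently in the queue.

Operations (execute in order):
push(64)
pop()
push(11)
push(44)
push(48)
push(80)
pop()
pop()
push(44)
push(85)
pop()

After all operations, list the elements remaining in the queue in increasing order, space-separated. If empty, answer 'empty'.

push(64): heap contents = [64]
pop() → 64: heap contents = []
push(11): heap contents = [11]
push(44): heap contents = [11, 44]
push(48): heap contents = [11, 44, 48]
push(80): heap contents = [11, 44, 48, 80]
pop() → 11: heap contents = [44, 48, 80]
pop() → 44: heap contents = [48, 80]
push(44): heap contents = [44, 48, 80]
push(85): heap contents = [44, 48, 80, 85]
pop() → 44: heap contents = [48, 80, 85]

Answer: 48 80 85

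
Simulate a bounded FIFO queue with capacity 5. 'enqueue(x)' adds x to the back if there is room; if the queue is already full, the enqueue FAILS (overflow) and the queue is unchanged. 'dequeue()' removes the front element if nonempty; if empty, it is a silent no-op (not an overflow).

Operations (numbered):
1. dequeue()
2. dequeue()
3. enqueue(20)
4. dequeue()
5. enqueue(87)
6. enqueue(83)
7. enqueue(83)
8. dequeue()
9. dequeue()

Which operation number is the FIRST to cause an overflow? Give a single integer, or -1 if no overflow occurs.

Answer: -1

Derivation:
1. dequeue(): empty, no-op, size=0
2. dequeue(): empty, no-op, size=0
3. enqueue(20): size=1
4. dequeue(): size=0
5. enqueue(87): size=1
6. enqueue(83): size=2
7. enqueue(83): size=3
8. dequeue(): size=2
9. dequeue(): size=1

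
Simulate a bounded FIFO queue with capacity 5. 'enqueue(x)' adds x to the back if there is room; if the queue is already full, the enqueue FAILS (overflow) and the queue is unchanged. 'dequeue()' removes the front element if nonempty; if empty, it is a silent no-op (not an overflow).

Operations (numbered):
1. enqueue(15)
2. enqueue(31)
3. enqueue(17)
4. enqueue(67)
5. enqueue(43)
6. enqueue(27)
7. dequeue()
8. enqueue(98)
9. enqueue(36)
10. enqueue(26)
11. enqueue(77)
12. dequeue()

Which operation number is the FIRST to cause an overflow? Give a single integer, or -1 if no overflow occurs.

1. enqueue(15): size=1
2. enqueue(31): size=2
3. enqueue(17): size=3
4. enqueue(67): size=4
5. enqueue(43): size=5
6. enqueue(27): size=5=cap → OVERFLOW (fail)
7. dequeue(): size=4
8. enqueue(98): size=5
9. enqueue(36): size=5=cap → OVERFLOW (fail)
10. enqueue(26): size=5=cap → OVERFLOW (fail)
11. enqueue(77): size=5=cap → OVERFLOW (fail)
12. dequeue(): size=4

Answer: 6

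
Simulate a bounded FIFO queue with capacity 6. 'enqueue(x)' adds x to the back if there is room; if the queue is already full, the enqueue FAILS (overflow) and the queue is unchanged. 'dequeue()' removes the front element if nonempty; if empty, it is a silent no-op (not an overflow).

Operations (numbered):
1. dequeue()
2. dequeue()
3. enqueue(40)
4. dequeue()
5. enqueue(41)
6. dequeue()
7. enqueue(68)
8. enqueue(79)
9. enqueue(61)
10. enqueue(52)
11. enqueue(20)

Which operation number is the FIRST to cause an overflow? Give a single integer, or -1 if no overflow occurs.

1. dequeue(): empty, no-op, size=0
2. dequeue(): empty, no-op, size=0
3. enqueue(40): size=1
4. dequeue(): size=0
5. enqueue(41): size=1
6. dequeue(): size=0
7. enqueue(68): size=1
8. enqueue(79): size=2
9. enqueue(61): size=3
10. enqueue(52): size=4
11. enqueue(20): size=5

Answer: -1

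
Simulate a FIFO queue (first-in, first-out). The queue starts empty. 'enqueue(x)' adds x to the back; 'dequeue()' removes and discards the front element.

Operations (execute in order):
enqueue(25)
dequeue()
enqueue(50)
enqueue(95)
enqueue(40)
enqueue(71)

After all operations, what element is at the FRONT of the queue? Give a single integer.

Answer: 50

Derivation:
enqueue(25): queue = [25]
dequeue(): queue = []
enqueue(50): queue = [50]
enqueue(95): queue = [50, 95]
enqueue(40): queue = [50, 95, 40]
enqueue(71): queue = [50, 95, 40, 71]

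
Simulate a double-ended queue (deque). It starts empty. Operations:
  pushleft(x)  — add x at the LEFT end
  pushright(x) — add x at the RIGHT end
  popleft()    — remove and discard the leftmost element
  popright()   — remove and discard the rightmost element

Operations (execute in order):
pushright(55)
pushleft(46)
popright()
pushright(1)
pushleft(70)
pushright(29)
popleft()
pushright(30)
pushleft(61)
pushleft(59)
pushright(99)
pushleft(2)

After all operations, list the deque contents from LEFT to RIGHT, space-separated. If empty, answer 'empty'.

Answer: 2 59 61 46 1 29 30 99

Derivation:
pushright(55): [55]
pushleft(46): [46, 55]
popright(): [46]
pushright(1): [46, 1]
pushleft(70): [70, 46, 1]
pushright(29): [70, 46, 1, 29]
popleft(): [46, 1, 29]
pushright(30): [46, 1, 29, 30]
pushleft(61): [61, 46, 1, 29, 30]
pushleft(59): [59, 61, 46, 1, 29, 30]
pushright(99): [59, 61, 46, 1, 29, 30, 99]
pushleft(2): [2, 59, 61, 46, 1, 29, 30, 99]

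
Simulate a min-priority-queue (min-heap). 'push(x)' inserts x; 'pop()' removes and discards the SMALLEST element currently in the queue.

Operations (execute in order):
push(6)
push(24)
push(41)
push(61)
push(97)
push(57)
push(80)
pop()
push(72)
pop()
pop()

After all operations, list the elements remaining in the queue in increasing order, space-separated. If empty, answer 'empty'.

Answer: 57 61 72 80 97

Derivation:
push(6): heap contents = [6]
push(24): heap contents = [6, 24]
push(41): heap contents = [6, 24, 41]
push(61): heap contents = [6, 24, 41, 61]
push(97): heap contents = [6, 24, 41, 61, 97]
push(57): heap contents = [6, 24, 41, 57, 61, 97]
push(80): heap contents = [6, 24, 41, 57, 61, 80, 97]
pop() → 6: heap contents = [24, 41, 57, 61, 80, 97]
push(72): heap contents = [24, 41, 57, 61, 72, 80, 97]
pop() → 24: heap contents = [41, 57, 61, 72, 80, 97]
pop() → 41: heap contents = [57, 61, 72, 80, 97]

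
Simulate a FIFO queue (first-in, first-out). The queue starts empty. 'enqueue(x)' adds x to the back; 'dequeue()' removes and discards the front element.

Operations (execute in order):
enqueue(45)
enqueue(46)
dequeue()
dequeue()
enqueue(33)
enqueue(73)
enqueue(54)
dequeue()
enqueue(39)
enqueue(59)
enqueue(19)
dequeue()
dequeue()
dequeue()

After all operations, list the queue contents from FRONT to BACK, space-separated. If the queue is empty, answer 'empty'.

enqueue(45): [45]
enqueue(46): [45, 46]
dequeue(): [46]
dequeue(): []
enqueue(33): [33]
enqueue(73): [33, 73]
enqueue(54): [33, 73, 54]
dequeue(): [73, 54]
enqueue(39): [73, 54, 39]
enqueue(59): [73, 54, 39, 59]
enqueue(19): [73, 54, 39, 59, 19]
dequeue(): [54, 39, 59, 19]
dequeue(): [39, 59, 19]
dequeue(): [59, 19]

Answer: 59 19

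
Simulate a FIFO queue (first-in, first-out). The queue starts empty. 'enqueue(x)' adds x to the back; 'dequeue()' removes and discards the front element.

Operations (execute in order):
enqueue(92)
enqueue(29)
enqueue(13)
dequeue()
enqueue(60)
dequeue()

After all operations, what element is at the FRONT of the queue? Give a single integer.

enqueue(92): queue = [92]
enqueue(29): queue = [92, 29]
enqueue(13): queue = [92, 29, 13]
dequeue(): queue = [29, 13]
enqueue(60): queue = [29, 13, 60]
dequeue(): queue = [13, 60]

Answer: 13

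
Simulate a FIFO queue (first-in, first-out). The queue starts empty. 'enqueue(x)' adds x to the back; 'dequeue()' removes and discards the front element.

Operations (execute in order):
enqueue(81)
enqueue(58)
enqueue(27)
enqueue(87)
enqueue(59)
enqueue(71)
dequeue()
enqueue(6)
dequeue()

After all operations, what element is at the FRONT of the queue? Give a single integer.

Answer: 27

Derivation:
enqueue(81): queue = [81]
enqueue(58): queue = [81, 58]
enqueue(27): queue = [81, 58, 27]
enqueue(87): queue = [81, 58, 27, 87]
enqueue(59): queue = [81, 58, 27, 87, 59]
enqueue(71): queue = [81, 58, 27, 87, 59, 71]
dequeue(): queue = [58, 27, 87, 59, 71]
enqueue(6): queue = [58, 27, 87, 59, 71, 6]
dequeue(): queue = [27, 87, 59, 71, 6]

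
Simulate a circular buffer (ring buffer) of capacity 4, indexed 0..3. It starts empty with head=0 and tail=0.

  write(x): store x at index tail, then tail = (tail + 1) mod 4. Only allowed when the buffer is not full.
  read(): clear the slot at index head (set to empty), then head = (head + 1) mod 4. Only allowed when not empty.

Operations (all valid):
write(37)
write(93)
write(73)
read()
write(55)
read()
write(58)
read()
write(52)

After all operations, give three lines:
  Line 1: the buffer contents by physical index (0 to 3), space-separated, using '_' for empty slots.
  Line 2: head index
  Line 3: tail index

Answer: 58 52 _ 55
3
2

Derivation:
write(37): buf=[37 _ _ _], head=0, tail=1, size=1
write(93): buf=[37 93 _ _], head=0, tail=2, size=2
write(73): buf=[37 93 73 _], head=0, tail=3, size=3
read(): buf=[_ 93 73 _], head=1, tail=3, size=2
write(55): buf=[_ 93 73 55], head=1, tail=0, size=3
read(): buf=[_ _ 73 55], head=2, tail=0, size=2
write(58): buf=[58 _ 73 55], head=2, tail=1, size=3
read(): buf=[58 _ _ 55], head=3, tail=1, size=2
write(52): buf=[58 52 _ 55], head=3, tail=2, size=3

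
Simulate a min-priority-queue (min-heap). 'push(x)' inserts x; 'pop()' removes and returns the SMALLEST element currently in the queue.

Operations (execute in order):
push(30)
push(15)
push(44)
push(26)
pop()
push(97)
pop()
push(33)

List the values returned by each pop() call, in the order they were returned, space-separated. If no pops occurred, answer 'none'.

Answer: 15 26

Derivation:
push(30): heap contents = [30]
push(15): heap contents = [15, 30]
push(44): heap contents = [15, 30, 44]
push(26): heap contents = [15, 26, 30, 44]
pop() → 15: heap contents = [26, 30, 44]
push(97): heap contents = [26, 30, 44, 97]
pop() → 26: heap contents = [30, 44, 97]
push(33): heap contents = [30, 33, 44, 97]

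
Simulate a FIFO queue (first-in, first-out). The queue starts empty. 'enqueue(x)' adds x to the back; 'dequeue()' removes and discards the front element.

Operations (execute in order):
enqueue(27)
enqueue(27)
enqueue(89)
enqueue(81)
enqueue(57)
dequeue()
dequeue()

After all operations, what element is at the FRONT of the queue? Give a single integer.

enqueue(27): queue = [27]
enqueue(27): queue = [27, 27]
enqueue(89): queue = [27, 27, 89]
enqueue(81): queue = [27, 27, 89, 81]
enqueue(57): queue = [27, 27, 89, 81, 57]
dequeue(): queue = [27, 89, 81, 57]
dequeue(): queue = [89, 81, 57]

Answer: 89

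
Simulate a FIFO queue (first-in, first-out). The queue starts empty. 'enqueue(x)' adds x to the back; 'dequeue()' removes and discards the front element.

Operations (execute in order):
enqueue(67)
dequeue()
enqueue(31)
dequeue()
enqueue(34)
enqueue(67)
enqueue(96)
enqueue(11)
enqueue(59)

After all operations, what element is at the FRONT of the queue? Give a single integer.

enqueue(67): queue = [67]
dequeue(): queue = []
enqueue(31): queue = [31]
dequeue(): queue = []
enqueue(34): queue = [34]
enqueue(67): queue = [34, 67]
enqueue(96): queue = [34, 67, 96]
enqueue(11): queue = [34, 67, 96, 11]
enqueue(59): queue = [34, 67, 96, 11, 59]

Answer: 34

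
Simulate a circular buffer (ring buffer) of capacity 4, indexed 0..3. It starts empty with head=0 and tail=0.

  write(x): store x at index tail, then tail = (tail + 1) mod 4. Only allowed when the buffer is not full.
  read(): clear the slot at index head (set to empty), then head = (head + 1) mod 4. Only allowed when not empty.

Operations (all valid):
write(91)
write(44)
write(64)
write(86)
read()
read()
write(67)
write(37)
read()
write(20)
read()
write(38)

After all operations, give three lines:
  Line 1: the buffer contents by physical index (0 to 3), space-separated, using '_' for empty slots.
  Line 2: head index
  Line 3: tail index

Answer: 67 37 20 38
0
0

Derivation:
write(91): buf=[91 _ _ _], head=0, tail=1, size=1
write(44): buf=[91 44 _ _], head=0, tail=2, size=2
write(64): buf=[91 44 64 _], head=0, tail=3, size=3
write(86): buf=[91 44 64 86], head=0, tail=0, size=4
read(): buf=[_ 44 64 86], head=1, tail=0, size=3
read(): buf=[_ _ 64 86], head=2, tail=0, size=2
write(67): buf=[67 _ 64 86], head=2, tail=1, size=3
write(37): buf=[67 37 64 86], head=2, tail=2, size=4
read(): buf=[67 37 _ 86], head=3, tail=2, size=3
write(20): buf=[67 37 20 86], head=3, tail=3, size=4
read(): buf=[67 37 20 _], head=0, tail=3, size=3
write(38): buf=[67 37 20 38], head=0, tail=0, size=4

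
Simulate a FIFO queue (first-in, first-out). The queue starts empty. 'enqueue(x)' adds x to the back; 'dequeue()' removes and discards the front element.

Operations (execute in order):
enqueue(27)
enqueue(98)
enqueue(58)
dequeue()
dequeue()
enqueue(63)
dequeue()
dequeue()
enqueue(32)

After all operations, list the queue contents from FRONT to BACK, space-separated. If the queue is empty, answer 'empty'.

Answer: 32

Derivation:
enqueue(27): [27]
enqueue(98): [27, 98]
enqueue(58): [27, 98, 58]
dequeue(): [98, 58]
dequeue(): [58]
enqueue(63): [58, 63]
dequeue(): [63]
dequeue(): []
enqueue(32): [32]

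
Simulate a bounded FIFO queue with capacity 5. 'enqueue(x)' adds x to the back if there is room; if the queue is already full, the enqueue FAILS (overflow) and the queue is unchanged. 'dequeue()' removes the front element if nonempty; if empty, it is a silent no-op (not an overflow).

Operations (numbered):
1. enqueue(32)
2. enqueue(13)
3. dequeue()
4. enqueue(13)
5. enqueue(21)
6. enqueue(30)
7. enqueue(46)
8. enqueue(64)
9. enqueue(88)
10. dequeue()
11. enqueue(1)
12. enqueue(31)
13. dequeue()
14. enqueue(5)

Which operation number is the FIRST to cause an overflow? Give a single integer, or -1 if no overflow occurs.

Answer: 8

Derivation:
1. enqueue(32): size=1
2. enqueue(13): size=2
3. dequeue(): size=1
4. enqueue(13): size=2
5. enqueue(21): size=3
6. enqueue(30): size=4
7. enqueue(46): size=5
8. enqueue(64): size=5=cap → OVERFLOW (fail)
9. enqueue(88): size=5=cap → OVERFLOW (fail)
10. dequeue(): size=4
11. enqueue(1): size=5
12. enqueue(31): size=5=cap → OVERFLOW (fail)
13. dequeue(): size=4
14. enqueue(5): size=5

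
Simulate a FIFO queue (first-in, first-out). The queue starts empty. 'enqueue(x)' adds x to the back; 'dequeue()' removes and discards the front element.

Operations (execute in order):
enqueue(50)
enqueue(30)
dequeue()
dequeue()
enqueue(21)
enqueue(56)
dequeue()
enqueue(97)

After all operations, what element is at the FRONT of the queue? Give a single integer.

enqueue(50): queue = [50]
enqueue(30): queue = [50, 30]
dequeue(): queue = [30]
dequeue(): queue = []
enqueue(21): queue = [21]
enqueue(56): queue = [21, 56]
dequeue(): queue = [56]
enqueue(97): queue = [56, 97]

Answer: 56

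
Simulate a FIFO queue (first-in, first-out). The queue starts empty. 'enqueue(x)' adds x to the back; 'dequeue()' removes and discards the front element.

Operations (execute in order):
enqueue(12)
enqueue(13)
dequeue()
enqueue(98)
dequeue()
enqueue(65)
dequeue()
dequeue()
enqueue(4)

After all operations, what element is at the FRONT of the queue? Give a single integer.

Answer: 4

Derivation:
enqueue(12): queue = [12]
enqueue(13): queue = [12, 13]
dequeue(): queue = [13]
enqueue(98): queue = [13, 98]
dequeue(): queue = [98]
enqueue(65): queue = [98, 65]
dequeue(): queue = [65]
dequeue(): queue = []
enqueue(4): queue = [4]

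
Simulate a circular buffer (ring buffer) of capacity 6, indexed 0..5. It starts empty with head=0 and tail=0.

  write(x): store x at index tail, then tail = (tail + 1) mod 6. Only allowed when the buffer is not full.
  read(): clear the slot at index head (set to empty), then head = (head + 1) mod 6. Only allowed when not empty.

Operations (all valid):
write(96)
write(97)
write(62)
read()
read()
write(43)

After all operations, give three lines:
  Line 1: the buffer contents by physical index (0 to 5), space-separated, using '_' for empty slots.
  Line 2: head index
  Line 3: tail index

Answer: _ _ 62 43 _ _
2
4

Derivation:
write(96): buf=[96 _ _ _ _ _], head=0, tail=1, size=1
write(97): buf=[96 97 _ _ _ _], head=0, tail=2, size=2
write(62): buf=[96 97 62 _ _ _], head=0, tail=3, size=3
read(): buf=[_ 97 62 _ _ _], head=1, tail=3, size=2
read(): buf=[_ _ 62 _ _ _], head=2, tail=3, size=1
write(43): buf=[_ _ 62 43 _ _], head=2, tail=4, size=2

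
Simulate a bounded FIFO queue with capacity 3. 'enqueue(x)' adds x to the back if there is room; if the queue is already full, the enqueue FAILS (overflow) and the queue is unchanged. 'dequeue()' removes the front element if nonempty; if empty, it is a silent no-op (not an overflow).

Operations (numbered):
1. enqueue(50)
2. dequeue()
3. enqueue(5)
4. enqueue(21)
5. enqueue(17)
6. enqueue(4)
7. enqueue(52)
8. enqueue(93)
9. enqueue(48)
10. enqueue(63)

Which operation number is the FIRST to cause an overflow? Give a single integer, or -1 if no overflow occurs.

Answer: 6

Derivation:
1. enqueue(50): size=1
2. dequeue(): size=0
3. enqueue(5): size=1
4. enqueue(21): size=2
5. enqueue(17): size=3
6. enqueue(4): size=3=cap → OVERFLOW (fail)
7. enqueue(52): size=3=cap → OVERFLOW (fail)
8. enqueue(93): size=3=cap → OVERFLOW (fail)
9. enqueue(48): size=3=cap → OVERFLOW (fail)
10. enqueue(63): size=3=cap → OVERFLOW (fail)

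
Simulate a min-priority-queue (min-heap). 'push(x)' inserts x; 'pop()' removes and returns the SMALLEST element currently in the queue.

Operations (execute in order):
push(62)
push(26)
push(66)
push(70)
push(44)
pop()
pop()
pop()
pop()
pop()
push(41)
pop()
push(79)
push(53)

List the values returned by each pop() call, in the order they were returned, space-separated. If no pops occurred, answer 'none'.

Answer: 26 44 62 66 70 41

Derivation:
push(62): heap contents = [62]
push(26): heap contents = [26, 62]
push(66): heap contents = [26, 62, 66]
push(70): heap contents = [26, 62, 66, 70]
push(44): heap contents = [26, 44, 62, 66, 70]
pop() → 26: heap contents = [44, 62, 66, 70]
pop() → 44: heap contents = [62, 66, 70]
pop() → 62: heap contents = [66, 70]
pop() → 66: heap contents = [70]
pop() → 70: heap contents = []
push(41): heap contents = [41]
pop() → 41: heap contents = []
push(79): heap contents = [79]
push(53): heap contents = [53, 79]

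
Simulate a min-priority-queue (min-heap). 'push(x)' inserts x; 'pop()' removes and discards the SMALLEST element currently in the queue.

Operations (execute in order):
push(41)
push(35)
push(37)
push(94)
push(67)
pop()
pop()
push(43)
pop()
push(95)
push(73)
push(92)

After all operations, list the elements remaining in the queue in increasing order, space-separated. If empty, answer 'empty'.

push(41): heap contents = [41]
push(35): heap contents = [35, 41]
push(37): heap contents = [35, 37, 41]
push(94): heap contents = [35, 37, 41, 94]
push(67): heap contents = [35, 37, 41, 67, 94]
pop() → 35: heap contents = [37, 41, 67, 94]
pop() → 37: heap contents = [41, 67, 94]
push(43): heap contents = [41, 43, 67, 94]
pop() → 41: heap contents = [43, 67, 94]
push(95): heap contents = [43, 67, 94, 95]
push(73): heap contents = [43, 67, 73, 94, 95]
push(92): heap contents = [43, 67, 73, 92, 94, 95]

Answer: 43 67 73 92 94 95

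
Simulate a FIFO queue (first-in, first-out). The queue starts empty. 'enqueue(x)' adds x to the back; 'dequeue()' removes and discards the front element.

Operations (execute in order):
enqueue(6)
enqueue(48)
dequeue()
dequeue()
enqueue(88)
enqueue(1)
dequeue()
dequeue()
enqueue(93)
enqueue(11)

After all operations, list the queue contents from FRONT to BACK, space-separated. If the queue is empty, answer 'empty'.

Answer: 93 11

Derivation:
enqueue(6): [6]
enqueue(48): [6, 48]
dequeue(): [48]
dequeue(): []
enqueue(88): [88]
enqueue(1): [88, 1]
dequeue(): [1]
dequeue(): []
enqueue(93): [93]
enqueue(11): [93, 11]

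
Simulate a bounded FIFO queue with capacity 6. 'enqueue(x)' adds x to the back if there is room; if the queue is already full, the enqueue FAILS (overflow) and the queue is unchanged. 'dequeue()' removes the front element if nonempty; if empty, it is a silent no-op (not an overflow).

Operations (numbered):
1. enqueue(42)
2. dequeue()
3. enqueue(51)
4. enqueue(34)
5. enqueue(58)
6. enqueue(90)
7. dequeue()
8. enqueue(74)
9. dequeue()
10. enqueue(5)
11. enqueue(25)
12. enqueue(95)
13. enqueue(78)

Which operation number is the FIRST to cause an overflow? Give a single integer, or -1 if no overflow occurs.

Answer: 13

Derivation:
1. enqueue(42): size=1
2. dequeue(): size=0
3. enqueue(51): size=1
4. enqueue(34): size=2
5. enqueue(58): size=3
6. enqueue(90): size=4
7. dequeue(): size=3
8. enqueue(74): size=4
9. dequeue(): size=3
10. enqueue(5): size=4
11. enqueue(25): size=5
12. enqueue(95): size=6
13. enqueue(78): size=6=cap → OVERFLOW (fail)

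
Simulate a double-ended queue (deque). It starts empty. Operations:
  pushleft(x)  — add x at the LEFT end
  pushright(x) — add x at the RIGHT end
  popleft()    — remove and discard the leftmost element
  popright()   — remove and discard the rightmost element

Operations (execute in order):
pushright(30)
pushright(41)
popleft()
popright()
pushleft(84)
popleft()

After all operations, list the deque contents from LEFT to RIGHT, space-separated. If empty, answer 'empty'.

pushright(30): [30]
pushright(41): [30, 41]
popleft(): [41]
popright(): []
pushleft(84): [84]
popleft(): []

Answer: empty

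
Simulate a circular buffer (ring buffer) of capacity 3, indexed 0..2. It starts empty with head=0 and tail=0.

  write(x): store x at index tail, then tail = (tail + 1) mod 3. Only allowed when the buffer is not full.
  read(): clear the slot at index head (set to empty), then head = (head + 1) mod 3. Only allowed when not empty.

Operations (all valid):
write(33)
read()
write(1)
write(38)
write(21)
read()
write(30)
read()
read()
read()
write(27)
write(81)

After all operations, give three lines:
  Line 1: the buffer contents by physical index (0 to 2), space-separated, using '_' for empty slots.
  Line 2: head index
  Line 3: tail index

write(33): buf=[33 _ _], head=0, tail=1, size=1
read(): buf=[_ _ _], head=1, tail=1, size=0
write(1): buf=[_ 1 _], head=1, tail=2, size=1
write(38): buf=[_ 1 38], head=1, tail=0, size=2
write(21): buf=[21 1 38], head=1, tail=1, size=3
read(): buf=[21 _ 38], head=2, tail=1, size=2
write(30): buf=[21 30 38], head=2, tail=2, size=3
read(): buf=[21 30 _], head=0, tail=2, size=2
read(): buf=[_ 30 _], head=1, tail=2, size=1
read(): buf=[_ _ _], head=2, tail=2, size=0
write(27): buf=[_ _ 27], head=2, tail=0, size=1
write(81): buf=[81 _ 27], head=2, tail=1, size=2

Answer: 81 _ 27
2
1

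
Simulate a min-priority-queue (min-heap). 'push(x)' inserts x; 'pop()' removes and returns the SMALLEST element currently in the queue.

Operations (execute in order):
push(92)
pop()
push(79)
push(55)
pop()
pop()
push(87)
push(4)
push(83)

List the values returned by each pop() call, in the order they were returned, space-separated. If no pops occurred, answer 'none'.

Answer: 92 55 79

Derivation:
push(92): heap contents = [92]
pop() → 92: heap contents = []
push(79): heap contents = [79]
push(55): heap contents = [55, 79]
pop() → 55: heap contents = [79]
pop() → 79: heap contents = []
push(87): heap contents = [87]
push(4): heap contents = [4, 87]
push(83): heap contents = [4, 83, 87]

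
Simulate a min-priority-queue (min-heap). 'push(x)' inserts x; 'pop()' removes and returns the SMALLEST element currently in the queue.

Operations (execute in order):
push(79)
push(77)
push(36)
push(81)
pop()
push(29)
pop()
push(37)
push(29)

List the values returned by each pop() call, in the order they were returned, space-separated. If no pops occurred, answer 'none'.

push(79): heap contents = [79]
push(77): heap contents = [77, 79]
push(36): heap contents = [36, 77, 79]
push(81): heap contents = [36, 77, 79, 81]
pop() → 36: heap contents = [77, 79, 81]
push(29): heap contents = [29, 77, 79, 81]
pop() → 29: heap contents = [77, 79, 81]
push(37): heap contents = [37, 77, 79, 81]
push(29): heap contents = [29, 37, 77, 79, 81]

Answer: 36 29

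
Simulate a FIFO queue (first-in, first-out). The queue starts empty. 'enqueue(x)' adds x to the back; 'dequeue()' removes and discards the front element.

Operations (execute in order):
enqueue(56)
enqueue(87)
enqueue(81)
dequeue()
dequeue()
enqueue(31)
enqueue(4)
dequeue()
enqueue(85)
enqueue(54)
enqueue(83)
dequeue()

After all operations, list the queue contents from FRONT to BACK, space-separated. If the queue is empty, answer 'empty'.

Answer: 4 85 54 83

Derivation:
enqueue(56): [56]
enqueue(87): [56, 87]
enqueue(81): [56, 87, 81]
dequeue(): [87, 81]
dequeue(): [81]
enqueue(31): [81, 31]
enqueue(4): [81, 31, 4]
dequeue(): [31, 4]
enqueue(85): [31, 4, 85]
enqueue(54): [31, 4, 85, 54]
enqueue(83): [31, 4, 85, 54, 83]
dequeue(): [4, 85, 54, 83]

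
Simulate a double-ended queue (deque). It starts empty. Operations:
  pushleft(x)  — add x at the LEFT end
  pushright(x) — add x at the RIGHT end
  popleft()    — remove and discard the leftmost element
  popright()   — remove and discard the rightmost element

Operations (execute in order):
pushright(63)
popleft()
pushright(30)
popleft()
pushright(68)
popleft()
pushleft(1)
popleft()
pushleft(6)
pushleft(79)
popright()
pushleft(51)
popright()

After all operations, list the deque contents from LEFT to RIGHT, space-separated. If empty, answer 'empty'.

pushright(63): [63]
popleft(): []
pushright(30): [30]
popleft(): []
pushright(68): [68]
popleft(): []
pushleft(1): [1]
popleft(): []
pushleft(6): [6]
pushleft(79): [79, 6]
popright(): [79]
pushleft(51): [51, 79]
popright(): [51]

Answer: 51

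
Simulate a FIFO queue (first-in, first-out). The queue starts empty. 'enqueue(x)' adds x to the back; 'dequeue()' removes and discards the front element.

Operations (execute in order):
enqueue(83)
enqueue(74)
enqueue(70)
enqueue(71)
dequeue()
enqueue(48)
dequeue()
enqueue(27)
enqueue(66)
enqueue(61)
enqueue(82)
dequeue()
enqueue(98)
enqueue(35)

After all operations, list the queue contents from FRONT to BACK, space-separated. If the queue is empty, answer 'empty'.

enqueue(83): [83]
enqueue(74): [83, 74]
enqueue(70): [83, 74, 70]
enqueue(71): [83, 74, 70, 71]
dequeue(): [74, 70, 71]
enqueue(48): [74, 70, 71, 48]
dequeue(): [70, 71, 48]
enqueue(27): [70, 71, 48, 27]
enqueue(66): [70, 71, 48, 27, 66]
enqueue(61): [70, 71, 48, 27, 66, 61]
enqueue(82): [70, 71, 48, 27, 66, 61, 82]
dequeue(): [71, 48, 27, 66, 61, 82]
enqueue(98): [71, 48, 27, 66, 61, 82, 98]
enqueue(35): [71, 48, 27, 66, 61, 82, 98, 35]

Answer: 71 48 27 66 61 82 98 35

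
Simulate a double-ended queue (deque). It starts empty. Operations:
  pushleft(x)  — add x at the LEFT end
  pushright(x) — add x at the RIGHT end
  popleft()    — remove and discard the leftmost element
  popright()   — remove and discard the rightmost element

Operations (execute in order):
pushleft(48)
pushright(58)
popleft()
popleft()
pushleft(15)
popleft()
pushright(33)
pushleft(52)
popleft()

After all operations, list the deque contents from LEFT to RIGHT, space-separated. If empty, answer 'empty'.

pushleft(48): [48]
pushright(58): [48, 58]
popleft(): [58]
popleft(): []
pushleft(15): [15]
popleft(): []
pushright(33): [33]
pushleft(52): [52, 33]
popleft(): [33]

Answer: 33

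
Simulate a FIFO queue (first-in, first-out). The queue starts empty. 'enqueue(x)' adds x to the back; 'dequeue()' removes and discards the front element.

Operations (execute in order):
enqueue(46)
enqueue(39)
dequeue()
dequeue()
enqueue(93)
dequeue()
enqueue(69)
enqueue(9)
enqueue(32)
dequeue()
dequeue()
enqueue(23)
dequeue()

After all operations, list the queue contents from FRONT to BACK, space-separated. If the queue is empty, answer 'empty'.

Answer: 23

Derivation:
enqueue(46): [46]
enqueue(39): [46, 39]
dequeue(): [39]
dequeue(): []
enqueue(93): [93]
dequeue(): []
enqueue(69): [69]
enqueue(9): [69, 9]
enqueue(32): [69, 9, 32]
dequeue(): [9, 32]
dequeue(): [32]
enqueue(23): [32, 23]
dequeue(): [23]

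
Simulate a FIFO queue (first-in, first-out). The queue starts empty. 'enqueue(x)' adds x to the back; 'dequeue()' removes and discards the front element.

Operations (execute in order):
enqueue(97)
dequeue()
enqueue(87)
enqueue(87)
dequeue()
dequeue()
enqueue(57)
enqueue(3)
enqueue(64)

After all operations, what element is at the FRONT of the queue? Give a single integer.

Answer: 57

Derivation:
enqueue(97): queue = [97]
dequeue(): queue = []
enqueue(87): queue = [87]
enqueue(87): queue = [87, 87]
dequeue(): queue = [87]
dequeue(): queue = []
enqueue(57): queue = [57]
enqueue(3): queue = [57, 3]
enqueue(64): queue = [57, 3, 64]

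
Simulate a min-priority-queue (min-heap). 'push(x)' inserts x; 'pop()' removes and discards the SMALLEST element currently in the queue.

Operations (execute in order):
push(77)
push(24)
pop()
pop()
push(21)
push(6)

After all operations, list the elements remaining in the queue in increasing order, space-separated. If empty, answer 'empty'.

Answer: 6 21

Derivation:
push(77): heap contents = [77]
push(24): heap contents = [24, 77]
pop() → 24: heap contents = [77]
pop() → 77: heap contents = []
push(21): heap contents = [21]
push(6): heap contents = [6, 21]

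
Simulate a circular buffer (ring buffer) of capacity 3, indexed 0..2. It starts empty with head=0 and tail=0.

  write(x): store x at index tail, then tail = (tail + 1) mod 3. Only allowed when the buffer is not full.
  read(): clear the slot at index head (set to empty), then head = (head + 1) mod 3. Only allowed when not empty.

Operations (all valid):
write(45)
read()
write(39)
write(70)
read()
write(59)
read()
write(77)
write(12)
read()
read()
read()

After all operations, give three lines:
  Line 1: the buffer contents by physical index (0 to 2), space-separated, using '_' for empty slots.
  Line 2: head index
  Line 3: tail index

Answer: _ _ _
0
0

Derivation:
write(45): buf=[45 _ _], head=0, tail=1, size=1
read(): buf=[_ _ _], head=1, tail=1, size=0
write(39): buf=[_ 39 _], head=1, tail=2, size=1
write(70): buf=[_ 39 70], head=1, tail=0, size=2
read(): buf=[_ _ 70], head=2, tail=0, size=1
write(59): buf=[59 _ 70], head=2, tail=1, size=2
read(): buf=[59 _ _], head=0, tail=1, size=1
write(77): buf=[59 77 _], head=0, tail=2, size=2
write(12): buf=[59 77 12], head=0, tail=0, size=3
read(): buf=[_ 77 12], head=1, tail=0, size=2
read(): buf=[_ _ 12], head=2, tail=0, size=1
read(): buf=[_ _ _], head=0, tail=0, size=0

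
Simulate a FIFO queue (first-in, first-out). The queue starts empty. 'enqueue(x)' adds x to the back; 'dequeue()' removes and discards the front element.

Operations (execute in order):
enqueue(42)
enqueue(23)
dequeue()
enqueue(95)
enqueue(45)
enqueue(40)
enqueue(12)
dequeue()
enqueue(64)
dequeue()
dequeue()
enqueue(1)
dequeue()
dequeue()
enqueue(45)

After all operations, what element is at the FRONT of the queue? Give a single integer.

enqueue(42): queue = [42]
enqueue(23): queue = [42, 23]
dequeue(): queue = [23]
enqueue(95): queue = [23, 95]
enqueue(45): queue = [23, 95, 45]
enqueue(40): queue = [23, 95, 45, 40]
enqueue(12): queue = [23, 95, 45, 40, 12]
dequeue(): queue = [95, 45, 40, 12]
enqueue(64): queue = [95, 45, 40, 12, 64]
dequeue(): queue = [45, 40, 12, 64]
dequeue(): queue = [40, 12, 64]
enqueue(1): queue = [40, 12, 64, 1]
dequeue(): queue = [12, 64, 1]
dequeue(): queue = [64, 1]
enqueue(45): queue = [64, 1, 45]

Answer: 64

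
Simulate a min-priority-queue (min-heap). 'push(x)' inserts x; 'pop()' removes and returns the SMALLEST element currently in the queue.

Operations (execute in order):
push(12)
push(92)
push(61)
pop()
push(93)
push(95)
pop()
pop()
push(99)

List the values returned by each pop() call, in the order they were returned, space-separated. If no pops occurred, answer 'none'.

push(12): heap contents = [12]
push(92): heap contents = [12, 92]
push(61): heap contents = [12, 61, 92]
pop() → 12: heap contents = [61, 92]
push(93): heap contents = [61, 92, 93]
push(95): heap contents = [61, 92, 93, 95]
pop() → 61: heap contents = [92, 93, 95]
pop() → 92: heap contents = [93, 95]
push(99): heap contents = [93, 95, 99]

Answer: 12 61 92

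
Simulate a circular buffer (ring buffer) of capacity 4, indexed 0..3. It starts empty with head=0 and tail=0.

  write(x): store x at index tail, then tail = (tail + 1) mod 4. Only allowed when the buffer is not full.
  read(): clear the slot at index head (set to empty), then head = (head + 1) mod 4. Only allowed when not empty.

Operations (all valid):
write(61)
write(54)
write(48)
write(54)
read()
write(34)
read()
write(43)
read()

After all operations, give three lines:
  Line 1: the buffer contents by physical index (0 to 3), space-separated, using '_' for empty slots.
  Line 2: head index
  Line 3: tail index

write(61): buf=[61 _ _ _], head=0, tail=1, size=1
write(54): buf=[61 54 _ _], head=0, tail=2, size=2
write(48): buf=[61 54 48 _], head=0, tail=3, size=3
write(54): buf=[61 54 48 54], head=0, tail=0, size=4
read(): buf=[_ 54 48 54], head=1, tail=0, size=3
write(34): buf=[34 54 48 54], head=1, tail=1, size=4
read(): buf=[34 _ 48 54], head=2, tail=1, size=3
write(43): buf=[34 43 48 54], head=2, tail=2, size=4
read(): buf=[34 43 _ 54], head=3, tail=2, size=3

Answer: 34 43 _ 54
3
2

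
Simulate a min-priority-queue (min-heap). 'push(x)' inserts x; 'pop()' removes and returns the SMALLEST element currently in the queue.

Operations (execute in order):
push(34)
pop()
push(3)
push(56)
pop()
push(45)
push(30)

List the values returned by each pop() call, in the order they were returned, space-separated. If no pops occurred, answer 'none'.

Answer: 34 3

Derivation:
push(34): heap contents = [34]
pop() → 34: heap contents = []
push(3): heap contents = [3]
push(56): heap contents = [3, 56]
pop() → 3: heap contents = [56]
push(45): heap contents = [45, 56]
push(30): heap contents = [30, 45, 56]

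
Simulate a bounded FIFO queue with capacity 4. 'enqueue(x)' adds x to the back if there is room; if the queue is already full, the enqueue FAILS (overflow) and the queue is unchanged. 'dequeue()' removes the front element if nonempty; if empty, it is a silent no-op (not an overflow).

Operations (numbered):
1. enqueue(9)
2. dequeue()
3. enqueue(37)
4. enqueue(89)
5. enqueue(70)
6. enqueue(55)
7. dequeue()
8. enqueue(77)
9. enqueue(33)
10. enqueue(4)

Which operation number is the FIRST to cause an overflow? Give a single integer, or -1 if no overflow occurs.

Answer: 9

Derivation:
1. enqueue(9): size=1
2. dequeue(): size=0
3. enqueue(37): size=1
4. enqueue(89): size=2
5. enqueue(70): size=3
6. enqueue(55): size=4
7. dequeue(): size=3
8. enqueue(77): size=4
9. enqueue(33): size=4=cap → OVERFLOW (fail)
10. enqueue(4): size=4=cap → OVERFLOW (fail)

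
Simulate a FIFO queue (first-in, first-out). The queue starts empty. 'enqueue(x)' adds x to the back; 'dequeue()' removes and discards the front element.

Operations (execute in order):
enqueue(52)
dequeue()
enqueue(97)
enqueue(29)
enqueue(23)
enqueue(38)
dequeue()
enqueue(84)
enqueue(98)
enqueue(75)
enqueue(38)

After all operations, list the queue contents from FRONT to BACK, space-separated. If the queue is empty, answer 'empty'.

enqueue(52): [52]
dequeue(): []
enqueue(97): [97]
enqueue(29): [97, 29]
enqueue(23): [97, 29, 23]
enqueue(38): [97, 29, 23, 38]
dequeue(): [29, 23, 38]
enqueue(84): [29, 23, 38, 84]
enqueue(98): [29, 23, 38, 84, 98]
enqueue(75): [29, 23, 38, 84, 98, 75]
enqueue(38): [29, 23, 38, 84, 98, 75, 38]

Answer: 29 23 38 84 98 75 38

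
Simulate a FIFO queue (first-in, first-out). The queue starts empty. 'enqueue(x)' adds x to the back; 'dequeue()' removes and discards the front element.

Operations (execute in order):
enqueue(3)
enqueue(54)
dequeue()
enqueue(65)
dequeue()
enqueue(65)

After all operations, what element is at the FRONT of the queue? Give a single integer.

Answer: 65

Derivation:
enqueue(3): queue = [3]
enqueue(54): queue = [3, 54]
dequeue(): queue = [54]
enqueue(65): queue = [54, 65]
dequeue(): queue = [65]
enqueue(65): queue = [65, 65]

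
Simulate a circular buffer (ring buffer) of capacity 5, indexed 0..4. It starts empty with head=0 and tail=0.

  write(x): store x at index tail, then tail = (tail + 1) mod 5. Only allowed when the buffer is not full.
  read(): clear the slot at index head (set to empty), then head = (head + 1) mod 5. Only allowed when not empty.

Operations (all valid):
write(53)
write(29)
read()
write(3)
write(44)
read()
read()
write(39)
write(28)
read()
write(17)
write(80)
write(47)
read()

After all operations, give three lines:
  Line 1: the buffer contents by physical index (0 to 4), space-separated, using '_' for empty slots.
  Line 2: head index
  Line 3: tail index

Answer: 28 17 80 47 _
0
4

Derivation:
write(53): buf=[53 _ _ _ _], head=0, tail=1, size=1
write(29): buf=[53 29 _ _ _], head=0, tail=2, size=2
read(): buf=[_ 29 _ _ _], head=1, tail=2, size=1
write(3): buf=[_ 29 3 _ _], head=1, tail=3, size=2
write(44): buf=[_ 29 3 44 _], head=1, tail=4, size=3
read(): buf=[_ _ 3 44 _], head=2, tail=4, size=2
read(): buf=[_ _ _ 44 _], head=3, tail=4, size=1
write(39): buf=[_ _ _ 44 39], head=3, tail=0, size=2
write(28): buf=[28 _ _ 44 39], head=3, tail=1, size=3
read(): buf=[28 _ _ _ 39], head=4, tail=1, size=2
write(17): buf=[28 17 _ _ 39], head=4, tail=2, size=3
write(80): buf=[28 17 80 _ 39], head=4, tail=3, size=4
write(47): buf=[28 17 80 47 39], head=4, tail=4, size=5
read(): buf=[28 17 80 47 _], head=0, tail=4, size=4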